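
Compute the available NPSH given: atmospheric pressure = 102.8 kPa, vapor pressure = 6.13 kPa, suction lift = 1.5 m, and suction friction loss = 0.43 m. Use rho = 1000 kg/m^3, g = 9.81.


NPSHa = p_atm/(rho*g) - z_s - hf_s - p_vap/(rho*g).
p_atm/(rho*g) = 102.8*1000 / (1000*9.81) = 10.479 m.
p_vap/(rho*g) = 6.13*1000 / (1000*9.81) = 0.625 m.
NPSHa = 10.479 - 1.5 - 0.43 - 0.625
      = 7.92 m.

7.92


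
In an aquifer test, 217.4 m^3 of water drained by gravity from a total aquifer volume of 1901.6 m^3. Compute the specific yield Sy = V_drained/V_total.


Specific yield Sy = Volume drained / Total volume.
Sy = 217.4 / 1901.6
   = 0.1143.

0.1143


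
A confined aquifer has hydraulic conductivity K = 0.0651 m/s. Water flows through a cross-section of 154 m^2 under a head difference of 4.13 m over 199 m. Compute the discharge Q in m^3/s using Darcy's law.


Darcy's law: Q = K * A * i, where i = dh/L.
Hydraulic gradient i = 4.13 / 199 = 0.020754.
Q = 0.0651 * 154 * 0.020754
  = 0.2081 m^3/s.

0.2081


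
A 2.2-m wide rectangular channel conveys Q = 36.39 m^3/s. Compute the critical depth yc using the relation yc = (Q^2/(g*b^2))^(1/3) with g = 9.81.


Using yc = (Q^2 / (g * b^2))^(1/3):
Q^2 = 36.39^2 = 1324.23.
g * b^2 = 9.81 * 2.2^2 = 9.81 * 4.84 = 47.48.
Q^2 / (g*b^2) = 1324.23 / 47.48 = 27.8903.
yc = 27.8903^(1/3) = 3.0326 m.

3.0326


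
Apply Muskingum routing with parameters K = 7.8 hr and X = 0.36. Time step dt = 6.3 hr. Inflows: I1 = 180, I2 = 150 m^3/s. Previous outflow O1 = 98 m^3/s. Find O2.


Muskingum coefficients:
denom = 2*K*(1-X) + dt = 2*7.8*(1-0.36) + 6.3 = 16.284.
C0 = (dt - 2*K*X)/denom = (6.3 - 2*7.8*0.36)/16.284 = 0.042.
C1 = (dt + 2*K*X)/denom = (6.3 + 2*7.8*0.36)/16.284 = 0.7318.
C2 = (2*K*(1-X) - dt)/denom = 0.2262.
O2 = C0*I2 + C1*I1 + C2*O1
   = 0.042*150 + 0.7318*180 + 0.2262*98
   = 160.19 m^3/s.

160.19


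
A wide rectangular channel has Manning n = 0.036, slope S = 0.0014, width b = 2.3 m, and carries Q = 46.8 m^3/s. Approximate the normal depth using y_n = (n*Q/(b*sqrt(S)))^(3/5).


We use the wide-channel approximation y_n = (n*Q/(b*sqrt(S)))^(3/5).
sqrt(S) = sqrt(0.0014) = 0.037417.
Numerator: n*Q = 0.036 * 46.8 = 1.6848.
Denominator: b*sqrt(S) = 2.3 * 0.037417 = 0.086059.
arg = 19.5775.
y_n = 19.5775^(3/5) = 5.9574 m.

5.9574


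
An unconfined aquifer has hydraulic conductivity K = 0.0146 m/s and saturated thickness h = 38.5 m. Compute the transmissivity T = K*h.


Transmissivity is defined as T = K * h.
T = 0.0146 * 38.5
  = 0.5621 m^2/s.

0.5621


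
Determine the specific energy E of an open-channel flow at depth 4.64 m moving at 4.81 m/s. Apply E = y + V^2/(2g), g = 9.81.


Specific energy E = y + V^2/(2g).
Velocity head = V^2/(2g) = 4.81^2 / (2*9.81) = 23.1361 / 19.62 = 1.1792 m.
E = 4.64 + 1.1792 = 5.8192 m.

5.8192


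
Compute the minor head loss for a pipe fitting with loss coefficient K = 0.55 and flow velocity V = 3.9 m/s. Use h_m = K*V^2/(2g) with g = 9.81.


Minor loss formula: h_m = K * V^2/(2g).
V^2 = 3.9^2 = 15.21.
V^2/(2g) = 15.21 / 19.62 = 0.7752 m.
h_m = 0.55 * 0.7752 = 0.4264 m.

0.4264


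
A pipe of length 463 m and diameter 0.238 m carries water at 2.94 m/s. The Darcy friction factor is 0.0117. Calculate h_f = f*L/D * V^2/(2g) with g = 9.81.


Darcy-Weisbach equation: h_f = f * (L/D) * V^2/(2g).
f * L/D = 0.0117 * 463/0.238 = 22.7609.
V^2/(2g) = 2.94^2 / (2*9.81) = 8.6436 / 19.62 = 0.4406 m.
h_f = 22.7609 * 0.4406 = 10.027 m.

10.027


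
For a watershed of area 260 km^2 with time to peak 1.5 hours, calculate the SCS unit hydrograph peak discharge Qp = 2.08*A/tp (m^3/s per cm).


SCS formula: Qp = 2.08 * A / tp.
Qp = 2.08 * 260 / 1.5
   = 540.8 / 1.5
   = 360.53 m^3/s per cm.

360.53


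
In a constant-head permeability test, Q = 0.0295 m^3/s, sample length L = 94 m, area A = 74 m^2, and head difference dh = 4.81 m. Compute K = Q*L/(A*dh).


From K = Q*L / (A*dh):
Numerator: Q*L = 0.0295 * 94 = 2.773.
Denominator: A*dh = 74 * 4.81 = 355.94.
K = 2.773 / 355.94 = 0.007791 m/s.

0.007791


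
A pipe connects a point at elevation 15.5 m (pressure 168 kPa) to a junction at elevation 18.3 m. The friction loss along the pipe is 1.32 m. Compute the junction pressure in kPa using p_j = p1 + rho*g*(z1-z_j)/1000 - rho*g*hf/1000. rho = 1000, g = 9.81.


Junction pressure: p_j = p1 + rho*g*(z1 - z_j)/1000 - rho*g*hf/1000.
Elevation term = 1000*9.81*(15.5 - 18.3)/1000 = -27.468 kPa.
Friction term = 1000*9.81*1.32/1000 = 12.949 kPa.
p_j = 168 + -27.468 - 12.949 = 127.58 kPa.

127.58


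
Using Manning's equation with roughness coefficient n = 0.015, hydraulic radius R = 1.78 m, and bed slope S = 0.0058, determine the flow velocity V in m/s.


Manning's equation gives V = (1/n) * R^(2/3) * S^(1/2).
First, compute R^(2/3) = 1.78^(2/3) = 1.4687.
Next, S^(1/2) = 0.0058^(1/2) = 0.076158.
Then 1/n = 1/0.015 = 66.67.
V = 66.67 * 1.4687 * 0.076158 = 7.4571 m/s.

7.4571


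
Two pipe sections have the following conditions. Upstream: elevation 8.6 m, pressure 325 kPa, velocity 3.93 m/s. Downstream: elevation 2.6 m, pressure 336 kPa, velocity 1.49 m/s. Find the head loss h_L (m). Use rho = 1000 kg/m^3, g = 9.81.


Total head at each section: H = z + p/(rho*g) + V^2/(2g).
H1 = 8.6 + 325*1000/(1000*9.81) + 3.93^2/(2*9.81)
   = 8.6 + 33.129 + 0.7872
   = 42.517 m.
H2 = 2.6 + 336*1000/(1000*9.81) + 1.49^2/(2*9.81)
   = 2.6 + 34.251 + 0.1132
   = 36.964 m.
h_L = H1 - H2 = 42.517 - 36.964 = 5.553 m.

5.553


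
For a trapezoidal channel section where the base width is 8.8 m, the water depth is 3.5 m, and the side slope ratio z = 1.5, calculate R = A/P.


For a trapezoidal section with side slope z:
A = (b + z*y)*y = (8.8 + 1.5*3.5)*3.5 = 49.175 m^2.
P = b + 2*y*sqrt(1 + z^2) = 8.8 + 2*3.5*sqrt(1 + 1.5^2) = 21.419 m.
R = A/P = 49.175 / 21.419 = 2.2958 m.

2.2958


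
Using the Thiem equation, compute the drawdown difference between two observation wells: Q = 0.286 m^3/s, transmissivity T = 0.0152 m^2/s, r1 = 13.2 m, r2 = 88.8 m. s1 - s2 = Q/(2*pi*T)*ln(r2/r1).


Thiem equation: s1 - s2 = Q/(2*pi*T) * ln(r2/r1).
ln(r2/r1) = ln(88.8/13.2) = 1.9062.
Q/(2*pi*T) = 0.286 / (2*pi*0.0152) = 0.286 / 0.0955 = 2.9946.
s1 - s2 = 2.9946 * 1.9062 = 5.7083 m.

5.7083


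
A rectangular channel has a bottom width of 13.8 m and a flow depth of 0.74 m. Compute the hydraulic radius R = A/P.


For a rectangular section:
Flow area A = b * y = 13.8 * 0.74 = 10.21 m^2.
Wetted perimeter P = b + 2y = 13.8 + 2*0.74 = 15.28 m.
Hydraulic radius R = A/P = 10.21 / 15.28 = 0.6683 m.

0.6683


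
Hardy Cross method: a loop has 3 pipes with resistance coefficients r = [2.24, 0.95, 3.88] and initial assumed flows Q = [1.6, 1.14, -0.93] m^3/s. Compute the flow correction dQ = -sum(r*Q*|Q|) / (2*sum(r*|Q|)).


Numerator terms (r*Q*|Q|): 2.24*1.6*|1.6| = 5.7344; 0.95*1.14*|1.14| = 1.2346; 3.88*-0.93*|-0.93| = -3.3558.
Sum of numerator = 3.6132.
Denominator terms (r*|Q|): 2.24*|1.6| = 3.584; 0.95*|1.14| = 1.083; 3.88*|-0.93| = 3.6084.
2 * sum of denominator = 2 * 8.2754 = 16.5508.
dQ = -3.6132 / 16.5508 = -0.2183 m^3/s.

-0.2183


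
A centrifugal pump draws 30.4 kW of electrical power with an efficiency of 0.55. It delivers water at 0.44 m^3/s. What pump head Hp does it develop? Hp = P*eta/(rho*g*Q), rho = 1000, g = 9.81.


Pump head formula: Hp = P * eta / (rho * g * Q).
Numerator: P * eta = 30.4 * 1000 * 0.55 = 16720.0 W.
Denominator: rho * g * Q = 1000 * 9.81 * 0.44 = 4316.4.
Hp = 16720.0 / 4316.4 = 3.87 m.

3.87


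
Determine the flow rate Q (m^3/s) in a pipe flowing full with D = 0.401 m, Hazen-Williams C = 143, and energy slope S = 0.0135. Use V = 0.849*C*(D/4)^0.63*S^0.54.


For a full circular pipe, R = D/4 = 0.401/4 = 0.1003 m.
V = 0.849 * 143 * 0.1003^0.63 * 0.0135^0.54
  = 0.849 * 143 * 0.234792 * 0.097809
  = 2.7881 m/s.
Pipe area A = pi*D^2/4 = pi*0.401^2/4 = 0.1263 m^2.
Q = A * V = 0.1263 * 2.7881 = 0.3521 m^3/s.

0.3521


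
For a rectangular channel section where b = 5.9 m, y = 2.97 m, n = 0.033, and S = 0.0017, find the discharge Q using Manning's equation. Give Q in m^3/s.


For a rectangular channel, the cross-sectional area A = b * y = 5.9 * 2.97 = 17.52 m^2.
The wetted perimeter P = b + 2y = 5.9 + 2*2.97 = 11.84 m.
Hydraulic radius R = A/P = 17.52/11.84 = 1.48 m.
Velocity V = (1/n)*R^(2/3)*S^(1/2) = (1/0.033)*1.48^(2/3)*0.0017^(1/2) = 1.6226 m/s.
Discharge Q = A * V = 17.52 * 1.6226 = 28.433 m^3/s.

28.433


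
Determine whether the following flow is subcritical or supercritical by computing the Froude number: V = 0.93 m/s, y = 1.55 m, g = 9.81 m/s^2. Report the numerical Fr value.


The Froude number is defined as Fr = V / sqrt(g*y).
g*y = 9.81 * 1.55 = 15.2055.
sqrt(g*y) = sqrt(15.2055) = 3.8994.
Fr = 0.93 / 3.8994 = 0.2385.
Since Fr < 1, the flow is subcritical.

0.2385


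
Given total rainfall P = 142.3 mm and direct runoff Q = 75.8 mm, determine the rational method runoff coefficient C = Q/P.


The runoff coefficient C = runoff depth / rainfall depth.
C = 75.8 / 142.3
  = 0.5327.

0.5327


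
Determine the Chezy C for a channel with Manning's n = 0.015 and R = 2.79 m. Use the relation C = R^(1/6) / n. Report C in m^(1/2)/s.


The Chezy coefficient relates to Manning's n through C = R^(1/6) / n.
R^(1/6) = 2.79^(1/6) = 1.186499.
C = 1.186499 / 0.015 = 79.1 m^(1/2)/s.

79.1


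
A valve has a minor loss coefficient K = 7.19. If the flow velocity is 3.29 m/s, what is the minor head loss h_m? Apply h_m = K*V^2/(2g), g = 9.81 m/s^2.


Minor loss formula: h_m = K * V^2/(2g).
V^2 = 3.29^2 = 10.8241.
V^2/(2g) = 10.8241 / 19.62 = 0.5517 m.
h_m = 7.19 * 0.5517 = 3.9666 m.

3.9666


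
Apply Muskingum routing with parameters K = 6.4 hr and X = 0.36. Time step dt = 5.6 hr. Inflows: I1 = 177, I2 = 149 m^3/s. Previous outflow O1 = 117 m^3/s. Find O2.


Muskingum coefficients:
denom = 2*K*(1-X) + dt = 2*6.4*(1-0.36) + 5.6 = 13.792.
C0 = (dt - 2*K*X)/denom = (5.6 - 2*6.4*0.36)/13.792 = 0.0719.
C1 = (dt + 2*K*X)/denom = (5.6 + 2*6.4*0.36)/13.792 = 0.7401.
C2 = (2*K*(1-X) - dt)/denom = 0.1879.
O2 = C0*I2 + C1*I1 + C2*O1
   = 0.0719*149 + 0.7401*177 + 0.1879*117
   = 163.71 m^3/s.

163.71


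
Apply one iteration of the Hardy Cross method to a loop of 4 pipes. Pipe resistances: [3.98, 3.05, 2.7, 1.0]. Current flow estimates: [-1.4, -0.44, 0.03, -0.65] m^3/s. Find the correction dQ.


Numerator terms (r*Q*|Q|): 3.98*-1.4*|-1.4| = -7.8008; 3.05*-0.44*|-0.44| = -0.5905; 2.7*0.03*|0.03| = 0.0024; 1.0*-0.65*|-0.65| = -0.4225.
Sum of numerator = -8.8113.
Denominator terms (r*|Q|): 3.98*|-1.4| = 5.572; 3.05*|-0.44| = 1.342; 2.7*|0.03| = 0.081; 1.0*|-0.65| = 0.65.
2 * sum of denominator = 2 * 7.645 = 15.29.
dQ = --8.8113 / 15.29 = 0.5763 m^3/s.

0.5763


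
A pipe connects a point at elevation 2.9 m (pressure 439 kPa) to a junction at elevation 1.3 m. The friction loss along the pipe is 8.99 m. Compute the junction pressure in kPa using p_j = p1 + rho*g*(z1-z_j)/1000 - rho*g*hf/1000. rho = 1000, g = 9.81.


Junction pressure: p_j = p1 + rho*g*(z1 - z_j)/1000 - rho*g*hf/1000.
Elevation term = 1000*9.81*(2.9 - 1.3)/1000 = 15.696 kPa.
Friction term = 1000*9.81*8.99/1000 = 88.192 kPa.
p_j = 439 + 15.696 - 88.192 = 366.5 kPa.

366.5


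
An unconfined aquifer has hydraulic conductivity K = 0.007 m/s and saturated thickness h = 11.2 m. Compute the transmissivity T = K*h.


Transmissivity is defined as T = K * h.
T = 0.007 * 11.2
  = 0.0784 m^2/s.

0.0784


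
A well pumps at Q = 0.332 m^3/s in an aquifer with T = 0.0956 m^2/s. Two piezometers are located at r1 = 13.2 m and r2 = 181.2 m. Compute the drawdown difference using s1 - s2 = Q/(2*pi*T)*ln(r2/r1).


Thiem equation: s1 - s2 = Q/(2*pi*T) * ln(r2/r1).
ln(r2/r1) = ln(181.2/13.2) = 2.6194.
Q/(2*pi*T) = 0.332 / (2*pi*0.0956) = 0.332 / 0.6007 = 0.5527.
s1 - s2 = 0.5527 * 2.6194 = 1.4478 m.

1.4478


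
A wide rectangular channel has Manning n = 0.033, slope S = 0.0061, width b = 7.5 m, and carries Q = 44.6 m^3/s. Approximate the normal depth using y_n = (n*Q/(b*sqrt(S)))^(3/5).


We use the wide-channel approximation y_n = (n*Q/(b*sqrt(S)))^(3/5).
sqrt(S) = sqrt(0.0061) = 0.078102.
Numerator: n*Q = 0.033 * 44.6 = 1.4718.
Denominator: b*sqrt(S) = 7.5 * 0.078102 = 0.585765.
arg = 2.5126.
y_n = 2.5126^(3/5) = 1.7381 m.

1.7381


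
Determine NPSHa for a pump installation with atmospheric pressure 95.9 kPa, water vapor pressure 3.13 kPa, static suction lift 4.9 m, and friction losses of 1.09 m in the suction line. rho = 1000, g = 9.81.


NPSHa = p_atm/(rho*g) - z_s - hf_s - p_vap/(rho*g).
p_atm/(rho*g) = 95.9*1000 / (1000*9.81) = 9.776 m.
p_vap/(rho*g) = 3.13*1000 / (1000*9.81) = 0.319 m.
NPSHa = 9.776 - 4.9 - 1.09 - 0.319
      = 3.47 m.

3.47


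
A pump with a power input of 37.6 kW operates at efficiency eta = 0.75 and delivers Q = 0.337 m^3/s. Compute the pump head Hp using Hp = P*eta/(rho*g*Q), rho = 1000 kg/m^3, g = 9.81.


Pump head formula: Hp = P * eta / (rho * g * Q).
Numerator: P * eta = 37.6 * 1000 * 0.75 = 28200.0 W.
Denominator: rho * g * Q = 1000 * 9.81 * 0.337 = 3305.97.
Hp = 28200.0 / 3305.97 = 8.53 m.

8.53


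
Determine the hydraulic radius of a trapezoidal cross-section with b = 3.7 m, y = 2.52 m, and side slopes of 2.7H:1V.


For a trapezoidal section with side slope z:
A = (b + z*y)*y = (3.7 + 2.7*2.52)*2.52 = 26.47 m^2.
P = b + 2*y*sqrt(1 + z^2) = 3.7 + 2*2.52*sqrt(1 + 2.7^2) = 18.211 m.
R = A/P = 26.47 / 18.211 = 1.4535 m.

1.4535


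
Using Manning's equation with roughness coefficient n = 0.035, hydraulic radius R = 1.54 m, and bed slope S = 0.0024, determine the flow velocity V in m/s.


Manning's equation gives V = (1/n) * R^(2/3) * S^(1/2).
First, compute R^(2/3) = 1.54^(2/3) = 1.3336.
Next, S^(1/2) = 0.0024^(1/2) = 0.04899.
Then 1/n = 1/0.035 = 28.57.
V = 28.57 * 1.3336 * 0.04899 = 1.8666 m/s.

1.8666


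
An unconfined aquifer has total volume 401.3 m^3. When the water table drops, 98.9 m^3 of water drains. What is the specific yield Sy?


Specific yield Sy = Volume drained / Total volume.
Sy = 98.9 / 401.3
   = 0.2464.

0.2464


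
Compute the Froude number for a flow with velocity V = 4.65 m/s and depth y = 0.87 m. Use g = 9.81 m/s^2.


The Froude number is defined as Fr = V / sqrt(g*y).
g*y = 9.81 * 0.87 = 8.5347.
sqrt(g*y) = sqrt(8.5347) = 2.9214.
Fr = 4.65 / 2.9214 = 1.5917.

1.5917


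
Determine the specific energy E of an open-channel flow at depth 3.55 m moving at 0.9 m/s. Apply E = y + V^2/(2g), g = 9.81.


Specific energy E = y + V^2/(2g).
Velocity head = V^2/(2g) = 0.9^2 / (2*9.81) = 0.81 / 19.62 = 0.0413 m.
E = 3.55 + 0.0413 = 3.5913 m.

3.5913


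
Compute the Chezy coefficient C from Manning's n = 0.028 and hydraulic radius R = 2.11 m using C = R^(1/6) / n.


The Chezy coefficient relates to Manning's n through C = R^(1/6) / n.
R^(1/6) = 2.11^(1/6) = 1.132523.
C = 1.132523 / 0.028 = 40.45 m^(1/2)/s.

40.45


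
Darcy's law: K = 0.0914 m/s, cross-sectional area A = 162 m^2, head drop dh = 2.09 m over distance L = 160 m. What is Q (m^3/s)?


Darcy's law: Q = K * A * i, where i = dh/L.
Hydraulic gradient i = 2.09 / 160 = 0.013062.
Q = 0.0914 * 162 * 0.013062
  = 0.1934 m^3/s.

0.1934


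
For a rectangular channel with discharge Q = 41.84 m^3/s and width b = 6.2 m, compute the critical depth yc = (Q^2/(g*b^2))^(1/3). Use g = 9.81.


Using yc = (Q^2 / (g * b^2))^(1/3):
Q^2 = 41.84^2 = 1750.59.
g * b^2 = 9.81 * 6.2^2 = 9.81 * 38.44 = 377.1.
Q^2 / (g*b^2) = 1750.59 / 377.1 = 4.6422.
yc = 4.6422^(1/3) = 1.6682 m.

1.6682


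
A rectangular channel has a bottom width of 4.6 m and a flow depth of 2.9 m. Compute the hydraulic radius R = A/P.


For a rectangular section:
Flow area A = b * y = 4.6 * 2.9 = 13.34 m^2.
Wetted perimeter P = b + 2y = 4.6 + 2*2.9 = 10.4 m.
Hydraulic radius R = A/P = 13.34 / 10.4 = 1.2827 m.

1.2827


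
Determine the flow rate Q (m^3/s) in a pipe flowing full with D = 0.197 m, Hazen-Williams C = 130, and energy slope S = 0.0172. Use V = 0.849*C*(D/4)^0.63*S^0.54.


For a full circular pipe, R = D/4 = 0.197/4 = 0.0493 m.
V = 0.849 * 130 * 0.0493^0.63 * 0.0172^0.54
  = 0.849 * 130 * 0.150043 * 0.111477
  = 1.8461 m/s.
Pipe area A = pi*D^2/4 = pi*0.197^2/4 = 0.0305 m^2.
Q = A * V = 0.0305 * 1.8461 = 0.0563 m^3/s.

0.0563


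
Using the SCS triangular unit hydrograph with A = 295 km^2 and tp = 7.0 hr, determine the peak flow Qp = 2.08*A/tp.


SCS formula: Qp = 2.08 * A / tp.
Qp = 2.08 * 295 / 7.0
   = 613.6 / 7.0
   = 87.66 m^3/s per cm.

87.66


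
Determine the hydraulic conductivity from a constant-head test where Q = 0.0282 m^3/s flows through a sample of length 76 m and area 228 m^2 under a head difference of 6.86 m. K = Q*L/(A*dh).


From K = Q*L / (A*dh):
Numerator: Q*L = 0.0282 * 76 = 2.1432.
Denominator: A*dh = 228 * 6.86 = 1564.08.
K = 2.1432 / 1564.08 = 0.00137 m/s.

0.00137


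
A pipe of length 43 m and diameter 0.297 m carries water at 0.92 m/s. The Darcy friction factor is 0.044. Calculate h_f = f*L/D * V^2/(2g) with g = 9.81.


Darcy-Weisbach equation: h_f = f * (L/D) * V^2/(2g).
f * L/D = 0.044 * 43/0.297 = 6.3704.
V^2/(2g) = 0.92^2 / (2*9.81) = 0.8464 / 19.62 = 0.0431 m.
h_f = 6.3704 * 0.0431 = 0.275 m.

0.275


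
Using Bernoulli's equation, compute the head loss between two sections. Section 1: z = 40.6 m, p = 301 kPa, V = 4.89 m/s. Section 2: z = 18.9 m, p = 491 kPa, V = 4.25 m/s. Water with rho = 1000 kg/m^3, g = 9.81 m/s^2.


Total head at each section: H = z + p/(rho*g) + V^2/(2g).
H1 = 40.6 + 301*1000/(1000*9.81) + 4.89^2/(2*9.81)
   = 40.6 + 30.683 + 1.2188
   = 72.502 m.
H2 = 18.9 + 491*1000/(1000*9.81) + 4.25^2/(2*9.81)
   = 18.9 + 50.051 + 0.9206
   = 69.872 m.
h_L = H1 - H2 = 72.502 - 69.872 = 2.63 m.

2.63


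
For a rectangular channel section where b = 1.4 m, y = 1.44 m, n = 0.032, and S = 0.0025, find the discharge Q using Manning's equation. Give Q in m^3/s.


For a rectangular channel, the cross-sectional area A = b * y = 1.4 * 1.44 = 2.02 m^2.
The wetted perimeter P = b + 2y = 1.4 + 2*1.44 = 4.28 m.
Hydraulic radius R = A/P = 2.02/4.28 = 0.471 m.
Velocity V = (1/n)*R^(2/3)*S^(1/2) = (1/0.032)*0.471^(2/3)*0.0025^(1/2) = 0.9459 m/s.
Discharge Q = A * V = 2.02 * 0.9459 = 1.907 m^3/s.

1.907


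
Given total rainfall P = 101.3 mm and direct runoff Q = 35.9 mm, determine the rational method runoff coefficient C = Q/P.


The runoff coefficient C = runoff depth / rainfall depth.
C = 35.9 / 101.3
  = 0.3544.

0.3544


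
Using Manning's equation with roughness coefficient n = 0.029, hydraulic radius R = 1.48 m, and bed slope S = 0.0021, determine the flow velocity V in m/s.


Manning's equation gives V = (1/n) * R^(2/3) * S^(1/2).
First, compute R^(2/3) = 1.48^(2/3) = 1.2987.
Next, S^(1/2) = 0.0021^(1/2) = 0.045826.
Then 1/n = 1/0.029 = 34.48.
V = 34.48 * 1.2987 * 0.045826 = 2.0522 m/s.

2.0522


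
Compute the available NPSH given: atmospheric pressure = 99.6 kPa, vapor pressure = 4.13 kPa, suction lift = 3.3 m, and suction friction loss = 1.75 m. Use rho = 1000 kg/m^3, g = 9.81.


NPSHa = p_atm/(rho*g) - z_s - hf_s - p_vap/(rho*g).
p_atm/(rho*g) = 99.6*1000 / (1000*9.81) = 10.153 m.
p_vap/(rho*g) = 4.13*1000 / (1000*9.81) = 0.421 m.
NPSHa = 10.153 - 3.3 - 1.75 - 0.421
      = 4.68 m.

4.68


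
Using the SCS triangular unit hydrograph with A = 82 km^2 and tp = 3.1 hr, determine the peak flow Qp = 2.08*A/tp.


SCS formula: Qp = 2.08 * A / tp.
Qp = 2.08 * 82 / 3.1
   = 170.56 / 3.1
   = 55.02 m^3/s per cm.

55.02


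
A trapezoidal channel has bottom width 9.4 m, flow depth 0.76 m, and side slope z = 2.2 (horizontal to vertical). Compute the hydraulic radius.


For a trapezoidal section with side slope z:
A = (b + z*y)*y = (9.4 + 2.2*0.76)*0.76 = 8.415 m^2.
P = b + 2*y*sqrt(1 + z^2) = 9.4 + 2*0.76*sqrt(1 + 2.2^2) = 13.073 m.
R = A/P = 8.415 / 13.073 = 0.6437 m.

0.6437


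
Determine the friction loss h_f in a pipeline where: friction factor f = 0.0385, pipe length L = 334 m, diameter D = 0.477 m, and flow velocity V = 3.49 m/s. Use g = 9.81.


Darcy-Weisbach equation: h_f = f * (L/D) * V^2/(2g).
f * L/D = 0.0385 * 334/0.477 = 26.9581.
V^2/(2g) = 3.49^2 / (2*9.81) = 12.1801 / 19.62 = 0.6208 m.
h_f = 26.9581 * 0.6208 = 16.736 m.

16.736


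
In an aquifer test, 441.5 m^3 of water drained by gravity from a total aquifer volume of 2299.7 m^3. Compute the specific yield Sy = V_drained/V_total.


Specific yield Sy = Volume drained / Total volume.
Sy = 441.5 / 2299.7
   = 0.192.

0.192


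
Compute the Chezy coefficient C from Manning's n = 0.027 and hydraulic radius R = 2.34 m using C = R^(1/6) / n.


The Chezy coefficient relates to Manning's n through C = R^(1/6) / n.
R^(1/6) = 2.34^(1/6) = 1.152222.
C = 1.152222 / 0.027 = 42.67 m^(1/2)/s.

42.67


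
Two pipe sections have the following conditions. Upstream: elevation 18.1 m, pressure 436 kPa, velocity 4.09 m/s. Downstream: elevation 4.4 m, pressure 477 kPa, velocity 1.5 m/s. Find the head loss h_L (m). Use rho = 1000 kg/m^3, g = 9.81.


Total head at each section: H = z + p/(rho*g) + V^2/(2g).
H1 = 18.1 + 436*1000/(1000*9.81) + 4.09^2/(2*9.81)
   = 18.1 + 44.444 + 0.8526
   = 63.397 m.
H2 = 4.4 + 477*1000/(1000*9.81) + 1.5^2/(2*9.81)
   = 4.4 + 48.624 + 0.1147
   = 53.139 m.
h_L = H1 - H2 = 63.397 - 53.139 = 10.259 m.

10.259


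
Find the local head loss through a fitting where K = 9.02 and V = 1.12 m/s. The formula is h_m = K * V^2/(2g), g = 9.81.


Minor loss formula: h_m = K * V^2/(2g).
V^2 = 1.12^2 = 1.2544.
V^2/(2g) = 1.2544 / 19.62 = 0.0639 m.
h_m = 9.02 * 0.0639 = 0.5767 m.

0.5767


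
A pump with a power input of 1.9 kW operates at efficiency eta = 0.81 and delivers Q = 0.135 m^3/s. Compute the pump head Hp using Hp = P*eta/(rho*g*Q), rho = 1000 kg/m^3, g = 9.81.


Pump head formula: Hp = P * eta / (rho * g * Q).
Numerator: P * eta = 1.9 * 1000 * 0.81 = 1539.0 W.
Denominator: rho * g * Q = 1000 * 9.81 * 0.135 = 1324.35.
Hp = 1539.0 / 1324.35 = 1.16 m.

1.16


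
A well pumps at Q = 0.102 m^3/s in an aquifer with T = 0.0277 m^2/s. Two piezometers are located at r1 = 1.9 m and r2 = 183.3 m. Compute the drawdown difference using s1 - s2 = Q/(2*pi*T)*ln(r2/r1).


Thiem equation: s1 - s2 = Q/(2*pi*T) * ln(r2/r1).
ln(r2/r1) = ln(183.3/1.9) = 4.5693.
Q/(2*pi*T) = 0.102 / (2*pi*0.0277) = 0.102 / 0.174 = 0.5861.
s1 - s2 = 0.5861 * 4.5693 = 2.6779 m.

2.6779


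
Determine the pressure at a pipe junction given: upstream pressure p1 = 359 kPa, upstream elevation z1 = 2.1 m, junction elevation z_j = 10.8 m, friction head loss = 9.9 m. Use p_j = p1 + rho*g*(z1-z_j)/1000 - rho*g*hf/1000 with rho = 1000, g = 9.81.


Junction pressure: p_j = p1 + rho*g*(z1 - z_j)/1000 - rho*g*hf/1000.
Elevation term = 1000*9.81*(2.1 - 10.8)/1000 = -85.347 kPa.
Friction term = 1000*9.81*9.9/1000 = 97.119 kPa.
p_j = 359 + -85.347 - 97.119 = 176.53 kPa.

176.53


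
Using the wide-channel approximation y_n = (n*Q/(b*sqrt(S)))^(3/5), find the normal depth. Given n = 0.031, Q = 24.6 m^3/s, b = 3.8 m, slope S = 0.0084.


We use the wide-channel approximation y_n = (n*Q/(b*sqrt(S)))^(3/5).
sqrt(S) = sqrt(0.0084) = 0.091652.
Numerator: n*Q = 0.031 * 24.6 = 0.7626.
Denominator: b*sqrt(S) = 3.8 * 0.091652 = 0.348278.
arg = 2.1896.
y_n = 2.1896^(3/5) = 1.6004 m.

1.6004


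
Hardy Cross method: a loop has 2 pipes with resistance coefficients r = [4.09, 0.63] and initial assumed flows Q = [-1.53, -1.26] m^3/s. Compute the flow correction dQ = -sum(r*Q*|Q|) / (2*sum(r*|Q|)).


Numerator terms (r*Q*|Q|): 4.09*-1.53*|-1.53| = -9.5743; 0.63*-1.26*|-1.26| = -1.0002.
Sum of numerator = -10.5745.
Denominator terms (r*|Q|): 4.09*|-1.53| = 6.2577; 0.63*|-1.26| = 0.7938.
2 * sum of denominator = 2 * 7.0515 = 14.103.
dQ = --10.5745 / 14.103 = 0.7498 m^3/s.

0.7498


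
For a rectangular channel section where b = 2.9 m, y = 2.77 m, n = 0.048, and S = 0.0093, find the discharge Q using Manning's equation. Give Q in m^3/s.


For a rectangular channel, the cross-sectional area A = b * y = 2.9 * 2.77 = 8.03 m^2.
The wetted perimeter P = b + 2y = 2.9 + 2*2.77 = 8.44 m.
Hydraulic radius R = A/P = 8.03/8.44 = 0.9518 m.
Velocity V = (1/n)*R^(2/3)*S^(1/2) = (1/0.048)*0.9518^(2/3)*0.0093^(1/2) = 1.944 m/s.
Discharge Q = A * V = 8.03 * 1.944 = 15.616 m^3/s.

15.616


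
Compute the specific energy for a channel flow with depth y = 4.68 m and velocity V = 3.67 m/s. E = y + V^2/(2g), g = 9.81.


Specific energy E = y + V^2/(2g).
Velocity head = V^2/(2g) = 3.67^2 / (2*9.81) = 13.4689 / 19.62 = 0.6865 m.
E = 4.68 + 0.6865 = 5.3665 m.

5.3665


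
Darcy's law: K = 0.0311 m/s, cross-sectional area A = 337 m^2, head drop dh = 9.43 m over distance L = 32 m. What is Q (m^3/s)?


Darcy's law: Q = K * A * i, where i = dh/L.
Hydraulic gradient i = 9.43 / 32 = 0.294687.
Q = 0.0311 * 337 * 0.294687
  = 3.0885 m^3/s.

3.0885


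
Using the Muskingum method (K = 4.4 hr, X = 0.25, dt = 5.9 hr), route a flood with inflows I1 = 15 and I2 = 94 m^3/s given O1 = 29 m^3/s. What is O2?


Muskingum coefficients:
denom = 2*K*(1-X) + dt = 2*4.4*(1-0.25) + 5.9 = 12.5.
C0 = (dt - 2*K*X)/denom = (5.9 - 2*4.4*0.25)/12.5 = 0.296.
C1 = (dt + 2*K*X)/denom = (5.9 + 2*4.4*0.25)/12.5 = 0.648.
C2 = (2*K*(1-X) - dt)/denom = 0.056.
O2 = C0*I2 + C1*I1 + C2*O1
   = 0.296*94 + 0.648*15 + 0.056*29
   = 39.17 m^3/s.

39.17


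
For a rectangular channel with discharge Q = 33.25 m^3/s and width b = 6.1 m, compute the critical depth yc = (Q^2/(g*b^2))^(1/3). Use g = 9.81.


Using yc = (Q^2 / (g * b^2))^(1/3):
Q^2 = 33.25^2 = 1105.56.
g * b^2 = 9.81 * 6.1^2 = 9.81 * 37.21 = 365.03.
Q^2 / (g*b^2) = 1105.56 / 365.03 = 3.0287.
yc = 3.0287^(1/3) = 1.4468 m.

1.4468


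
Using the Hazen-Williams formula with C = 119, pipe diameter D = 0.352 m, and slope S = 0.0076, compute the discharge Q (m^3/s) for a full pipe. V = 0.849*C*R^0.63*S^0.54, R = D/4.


For a full circular pipe, R = D/4 = 0.352/4 = 0.088 m.
V = 0.849 * 119 * 0.088^0.63 * 0.0076^0.54
  = 0.849 * 119 * 0.216284 * 0.07172
  = 1.5672 m/s.
Pipe area A = pi*D^2/4 = pi*0.352^2/4 = 0.0973 m^2.
Q = A * V = 0.0973 * 1.5672 = 0.1525 m^3/s.

0.1525


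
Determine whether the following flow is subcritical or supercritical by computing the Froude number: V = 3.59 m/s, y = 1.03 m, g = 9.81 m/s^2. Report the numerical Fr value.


The Froude number is defined as Fr = V / sqrt(g*y).
g*y = 9.81 * 1.03 = 10.1043.
sqrt(g*y) = sqrt(10.1043) = 3.1787.
Fr = 3.59 / 3.1787 = 1.1294.
Since Fr > 1, the flow is supercritical.

1.1294


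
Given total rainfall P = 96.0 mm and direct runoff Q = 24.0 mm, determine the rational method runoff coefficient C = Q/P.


The runoff coefficient C = runoff depth / rainfall depth.
C = 24.0 / 96.0
  = 0.25.

0.25


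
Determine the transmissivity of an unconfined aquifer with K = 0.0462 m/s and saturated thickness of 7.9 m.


Transmissivity is defined as T = K * h.
T = 0.0462 * 7.9
  = 0.365 m^2/s.

0.365


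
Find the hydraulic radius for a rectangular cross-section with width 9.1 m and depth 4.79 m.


For a rectangular section:
Flow area A = b * y = 9.1 * 4.79 = 43.59 m^2.
Wetted perimeter P = b + 2y = 9.1 + 2*4.79 = 18.68 m.
Hydraulic radius R = A/P = 43.59 / 18.68 = 2.3335 m.

2.3335


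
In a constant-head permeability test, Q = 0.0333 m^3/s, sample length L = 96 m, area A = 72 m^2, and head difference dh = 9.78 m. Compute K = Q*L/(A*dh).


From K = Q*L / (A*dh):
Numerator: Q*L = 0.0333 * 96 = 3.1968.
Denominator: A*dh = 72 * 9.78 = 704.16.
K = 3.1968 / 704.16 = 0.00454 m/s.

0.00454


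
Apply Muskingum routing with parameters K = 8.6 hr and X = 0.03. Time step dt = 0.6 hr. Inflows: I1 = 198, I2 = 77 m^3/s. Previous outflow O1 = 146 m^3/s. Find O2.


Muskingum coefficients:
denom = 2*K*(1-X) + dt = 2*8.6*(1-0.03) + 0.6 = 17.284.
C0 = (dt - 2*K*X)/denom = (0.6 - 2*8.6*0.03)/17.284 = 0.0049.
C1 = (dt + 2*K*X)/denom = (0.6 + 2*8.6*0.03)/17.284 = 0.0646.
C2 = (2*K*(1-X) - dt)/denom = 0.9306.
O2 = C0*I2 + C1*I1 + C2*O1
   = 0.0049*77 + 0.0646*198 + 0.9306*146
   = 149.02 m^3/s.

149.02


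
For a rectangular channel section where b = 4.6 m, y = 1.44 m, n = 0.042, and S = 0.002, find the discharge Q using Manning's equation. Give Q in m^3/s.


For a rectangular channel, the cross-sectional area A = b * y = 4.6 * 1.44 = 6.62 m^2.
The wetted perimeter P = b + 2y = 4.6 + 2*1.44 = 7.48 m.
Hydraulic radius R = A/P = 6.62/7.48 = 0.8856 m.
Velocity V = (1/n)*R^(2/3)*S^(1/2) = (1/0.042)*0.8856^(2/3)*0.002^(1/2) = 0.9819 m/s.
Discharge Q = A * V = 6.62 * 0.9819 = 6.504 m^3/s.

6.504


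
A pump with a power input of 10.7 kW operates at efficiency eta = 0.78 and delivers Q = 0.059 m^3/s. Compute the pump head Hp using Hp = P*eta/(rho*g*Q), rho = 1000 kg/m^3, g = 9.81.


Pump head formula: Hp = P * eta / (rho * g * Q).
Numerator: P * eta = 10.7 * 1000 * 0.78 = 8346.0 W.
Denominator: rho * g * Q = 1000 * 9.81 * 0.059 = 578.79.
Hp = 8346.0 / 578.79 = 14.42 m.

14.42


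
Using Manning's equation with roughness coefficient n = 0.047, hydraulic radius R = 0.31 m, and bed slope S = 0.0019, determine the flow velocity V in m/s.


Manning's equation gives V = (1/n) * R^(2/3) * S^(1/2).
First, compute R^(2/3) = 0.31^(2/3) = 0.458.
Next, S^(1/2) = 0.0019^(1/2) = 0.043589.
Then 1/n = 1/0.047 = 21.28.
V = 21.28 * 0.458 * 0.043589 = 0.4248 m/s.

0.4248


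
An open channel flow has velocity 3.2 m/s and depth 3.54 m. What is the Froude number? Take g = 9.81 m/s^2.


The Froude number is defined as Fr = V / sqrt(g*y).
g*y = 9.81 * 3.54 = 34.7274.
sqrt(g*y) = sqrt(34.7274) = 5.893.
Fr = 3.2 / 5.893 = 0.543.

0.543


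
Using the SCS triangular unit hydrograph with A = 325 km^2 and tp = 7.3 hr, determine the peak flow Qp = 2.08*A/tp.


SCS formula: Qp = 2.08 * A / tp.
Qp = 2.08 * 325 / 7.3
   = 676.0 / 7.3
   = 92.6 m^3/s per cm.

92.6


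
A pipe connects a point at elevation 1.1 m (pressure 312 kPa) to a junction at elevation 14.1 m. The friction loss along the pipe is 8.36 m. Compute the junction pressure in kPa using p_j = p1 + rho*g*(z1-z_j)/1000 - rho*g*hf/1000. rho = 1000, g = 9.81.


Junction pressure: p_j = p1 + rho*g*(z1 - z_j)/1000 - rho*g*hf/1000.
Elevation term = 1000*9.81*(1.1 - 14.1)/1000 = -127.53 kPa.
Friction term = 1000*9.81*8.36/1000 = 82.012 kPa.
p_j = 312 + -127.53 - 82.012 = 102.46 kPa.

102.46


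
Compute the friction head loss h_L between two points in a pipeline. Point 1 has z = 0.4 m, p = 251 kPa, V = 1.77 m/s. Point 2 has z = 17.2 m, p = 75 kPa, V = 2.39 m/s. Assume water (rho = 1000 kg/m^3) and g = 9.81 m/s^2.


Total head at each section: H = z + p/(rho*g) + V^2/(2g).
H1 = 0.4 + 251*1000/(1000*9.81) + 1.77^2/(2*9.81)
   = 0.4 + 25.586 + 0.1597
   = 26.146 m.
H2 = 17.2 + 75*1000/(1000*9.81) + 2.39^2/(2*9.81)
   = 17.2 + 7.645 + 0.2911
   = 25.136 m.
h_L = H1 - H2 = 26.146 - 25.136 = 1.009 m.

1.009


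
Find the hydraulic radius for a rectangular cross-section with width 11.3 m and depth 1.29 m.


For a rectangular section:
Flow area A = b * y = 11.3 * 1.29 = 14.58 m^2.
Wetted perimeter P = b + 2y = 11.3 + 2*1.29 = 13.88 m.
Hydraulic radius R = A/P = 14.58 / 13.88 = 1.0502 m.

1.0502


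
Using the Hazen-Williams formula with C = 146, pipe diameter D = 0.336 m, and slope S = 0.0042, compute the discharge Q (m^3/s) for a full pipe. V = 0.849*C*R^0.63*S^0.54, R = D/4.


For a full circular pipe, R = D/4 = 0.336/4 = 0.084 m.
V = 0.849 * 146 * 0.084^0.63 * 0.0042^0.54
  = 0.849 * 146 * 0.210037 * 0.052066
  = 1.3555 m/s.
Pipe area A = pi*D^2/4 = pi*0.336^2/4 = 0.0887 m^2.
Q = A * V = 0.0887 * 1.3555 = 0.1202 m^3/s.

0.1202


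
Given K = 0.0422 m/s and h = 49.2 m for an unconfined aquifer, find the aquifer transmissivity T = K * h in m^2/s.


Transmissivity is defined as T = K * h.
T = 0.0422 * 49.2
  = 2.0762 m^2/s.

2.0762


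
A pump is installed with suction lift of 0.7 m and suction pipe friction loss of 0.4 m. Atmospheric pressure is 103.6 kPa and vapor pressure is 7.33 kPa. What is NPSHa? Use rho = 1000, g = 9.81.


NPSHa = p_atm/(rho*g) - z_s - hf_s - p_vap/(rho*g).
p_atm/(rho*g) = 103.6*1000 / (1000*9.81) = 10.561 m.
p_vap/(rho*g) = 7.33*1000 / (1000*9.81) = 0.747 m.
NPSHa = 10.561 - 0.7 - 0.4 - 0.747
      = 8.71 m.

8.71


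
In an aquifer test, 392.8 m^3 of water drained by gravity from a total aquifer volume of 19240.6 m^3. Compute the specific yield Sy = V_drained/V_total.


Specific yield Sy = Volume drained / Total volume.
Sy = 392.8 / 19240.6
   = 0.0204.

0.0204


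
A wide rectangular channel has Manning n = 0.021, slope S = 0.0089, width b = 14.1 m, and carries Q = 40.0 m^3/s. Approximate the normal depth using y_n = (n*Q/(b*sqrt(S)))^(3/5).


We use the wide-channel approximation y_n = (n*Q/(b*sqrt(S)))^(3/5).
sqrt(S) = sqrt(0.0089) = 0.09434.
Numerator: n*Q = 0.021 * 40.0 = 0.84.
Denominator: b*sqrt(S) = 14.1 * 0.09434 = 1.330194.
arg = 0.6315.
y_n = 0.6315^(3/5) = 0.759 m.

0.759


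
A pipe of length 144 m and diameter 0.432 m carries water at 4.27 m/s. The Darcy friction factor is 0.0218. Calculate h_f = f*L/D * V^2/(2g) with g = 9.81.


Darcy-Weisbach equation: h_f = f * (L/D) * V^2/(2g).
f * L/D = 0.0218 * 144/0.432 = 7.2667.
V^2/(2g) = 4.27^2 / (2*9.81) = 18.2329 / 19.62 = 0.9293 m.
h_f = 7.2667 * 0.9293 = 6.753 m.

6.753


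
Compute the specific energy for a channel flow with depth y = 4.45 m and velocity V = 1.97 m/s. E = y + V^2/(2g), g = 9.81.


Specific energy E = y + V^2/(2g).
Velocity head = V^2/(2g) = 1.97^2 / (2*9.81) = 3.8809 / 19.62 = 0.1978 m.
E = 4.45 + 0.1978 = 4.6478 m.

4.6478


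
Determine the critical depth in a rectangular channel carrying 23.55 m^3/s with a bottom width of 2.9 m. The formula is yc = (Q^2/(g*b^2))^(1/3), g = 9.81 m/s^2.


Using yc = (Q^2 / (g * b^2))^(1/3):
Q^2 = 23.55^2 = 554.6.
g * b^2 = 9.81 * 2.9^2 = 9.81 * 8.41 = 82.5.
Q^2 / (g*b^2) = 554.6 / 82.5 = 6.7224.
yc = 6.7224^(1/3) = 1.8873 m.

1.8873


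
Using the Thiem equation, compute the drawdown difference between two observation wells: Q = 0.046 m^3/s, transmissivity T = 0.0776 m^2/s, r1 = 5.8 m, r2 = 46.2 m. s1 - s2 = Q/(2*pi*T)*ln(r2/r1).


Thiem equation: s1 - s2 = Q/(2*pi*T) * ln(r2/r1).
ln(r2/r1) = ln(46.2/5.8) = 2.0751.
Q/(2*pi*T) = 0.046 / (2*pi*0.0776) = 0.046 / 0.4876 = 0.0943.
s1 - s2 = 0.0943 * 2.0751 = 0.1958 m.

0.1958


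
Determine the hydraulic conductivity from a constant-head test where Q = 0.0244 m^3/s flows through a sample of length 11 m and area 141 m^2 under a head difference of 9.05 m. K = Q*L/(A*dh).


From K = Q*L / (A*dh):
Numerator: Q*L = 0.0244 * 11 = 0.2684.
Denominator: A*dh = 141 * 9.05 = 1276.05.
K = 0.2684 / 1276.05 = 0.00021 m/s.

0.00021


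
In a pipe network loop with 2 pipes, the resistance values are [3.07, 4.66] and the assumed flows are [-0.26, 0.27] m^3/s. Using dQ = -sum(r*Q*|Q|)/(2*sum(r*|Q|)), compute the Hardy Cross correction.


Numerator terms (r*Q*|Q|): 3.07*-0.26*|-0.26| = -0.2075; 4.66*0.27*|0.27| = 0.3397.
Sum of numerator = 0.1322.
Denominator terms (r*|Q|): 3.07*|-0.26| = 0.7982; 4.66*|0.27| = 1.2582.
2 * sum of denominator = 2 * 2.0564 = 4.1128.
dQ = -0.1322 / 4.1128 = -0.0321 m^3/s.

-0.0321


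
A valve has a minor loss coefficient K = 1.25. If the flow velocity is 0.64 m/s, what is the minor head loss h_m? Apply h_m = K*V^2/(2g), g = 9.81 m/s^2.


Minor loss formula: h_m = K * V^2/(2g).
V^2 = 0.64^2 = 0.4096.
V^2/(2g) = 0.4096 / 19.62 = 0.0209 m.
h_m = 1.25 * 0.0209 = 0.0261 m.

0.0261


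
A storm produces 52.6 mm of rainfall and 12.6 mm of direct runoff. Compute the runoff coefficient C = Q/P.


The runoff coefficient C = runoff depth / rainfall depth.
C = 12.6 / 52.6
  = 0.2395.

0.2395


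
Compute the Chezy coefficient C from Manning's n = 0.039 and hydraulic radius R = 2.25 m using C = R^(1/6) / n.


The Chezy coefficient relates to Manning's n through C = R^(1/6) / n.
R^(1/6) = 2.25^(1/6) = 1.144714.
C = 1.144714 / 0.039 = 29.35 m^(1/2)/s.

29.35


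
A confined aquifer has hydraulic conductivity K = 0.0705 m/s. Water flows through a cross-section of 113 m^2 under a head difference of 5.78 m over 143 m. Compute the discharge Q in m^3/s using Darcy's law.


Darcy's law: Q = K * A * i, where i = dh/L.
Hydraulic gradient i = 5.78 / 143 = 0.04042.
Q = 0.0705 * 113 * 0.04042
  = 0.322 m^3/s.

0.322


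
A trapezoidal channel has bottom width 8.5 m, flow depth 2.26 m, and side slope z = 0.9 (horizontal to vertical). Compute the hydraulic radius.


For a trapezoidal section with side slope z:
A = (b + z*y)*y = (8.5 + 0.9*2.26)*2.26 = 23.807 m^2.
P = b + 2*y*sqrt(1 + z^2) = 8.5 + 2*2.26*sqrt(1 + 0.9^2) = 14.581 m.
R = A/P = 23.807 / 14.581 = 1.6327 m.

1.6327


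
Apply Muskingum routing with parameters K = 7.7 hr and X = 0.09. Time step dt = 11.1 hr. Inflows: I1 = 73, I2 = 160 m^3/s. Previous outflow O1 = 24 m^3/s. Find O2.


Muskingum coefficients:
denom = 2*K*(1-X) + dt = 2*7.7*(1-0.09) + 11.1 = 25.114.
C0 = (dt - 2*K*X)/denom = (11.1 - 2*7.7*0.09)/25.114 = 0.3868.
C1 = (dt + 2*K*X)/denom = (11.1 + 2*7.7*0.09)/25.114 = 0.4972.
C2 = (2*K*(1-X) - dt)/denom = 0.116.
O2 = C0*I2 + C1*I1 + C2*O1
   = 0.3868*160 + 0.4972*73 + 0.116*24
   = 100.97 m^3/s.

100.97


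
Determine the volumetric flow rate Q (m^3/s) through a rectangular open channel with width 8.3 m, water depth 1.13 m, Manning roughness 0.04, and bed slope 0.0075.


For a rectangular channel, the cross-sectional area A = b * y = 8.3 * 1.13 = 9.38 m^2.
The wetted perimeter P = b + 2y = 8.3 + 2*1.13 = 10.56 m.
Hydraulic radius R = A/P = 9.38/10.56 = 0.8882 m.
Velocity V = (1/n)*R^(2/3)*S^(1/2) = (1/0.04)*0.8882^(2/3)*0.0075^(1/2) = 2.0005 m/s.
Discharge Q = A * V = 9.38 * 2.0005 = 18.762 m^3/s.

18.762


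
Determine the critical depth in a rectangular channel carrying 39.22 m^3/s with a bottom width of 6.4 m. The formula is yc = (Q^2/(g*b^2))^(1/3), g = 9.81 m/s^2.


Using yc = (Q^2 / (g * b^2))^(1/3):
Q^2 = 39.22^2 = 1538.21.
g * b^2 = 9.81 * 6.4^2 = 9.81 * 40.96 = 401.82.
Q^2 / (g*b^2) = 1538.21 / 401.82 = 3.8281.
yc = 3.8281^(1/3) = 1.5643 m.

1.5643


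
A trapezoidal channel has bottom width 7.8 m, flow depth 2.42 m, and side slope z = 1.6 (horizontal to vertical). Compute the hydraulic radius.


For a trapezoidal section with side slope z:
A = (b + z*y)*y = (7.8 + 1.6*2.42)*2.42 = 28.246 m^2.
P = b + 2*y*sqrt(1 + z^2) = 7.8 + 2*2.42*sqrt(1 + 1.6^2) = 16.932 m.
R = A/P = 28.246 / 16.932 = 1.6682 m.

1.6682


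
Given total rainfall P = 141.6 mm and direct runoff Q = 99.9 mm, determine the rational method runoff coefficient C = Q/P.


The runoff coefficient C = runoff depth / rainfall depth.
C = 99.9 / 141.6
  = 0.7055.

0.7055


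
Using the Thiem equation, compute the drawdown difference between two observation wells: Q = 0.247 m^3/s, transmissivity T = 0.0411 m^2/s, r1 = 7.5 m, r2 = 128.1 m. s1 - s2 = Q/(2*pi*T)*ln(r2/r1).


Thiem equation: s1 - s2 = Q/(2*pi*T) * ln(r2/r1).
ln(r2/r1) = ln(128.1/7.5) = 2.8379.
Q/(2*pi*T) = 0.247 / (2*pi*0.0411) = 0.247 / 0.2582 = 0.9565.
s1 - s2 = 0.9565 * 2.8379 = 2.7144 m.

2.7144


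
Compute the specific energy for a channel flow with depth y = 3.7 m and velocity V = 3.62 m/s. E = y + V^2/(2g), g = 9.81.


Specific energy E = y + V^2/(2g).
Velocity head = V^2/(2g) = 3.62^2 / (2*9.81) = 13.1044 / 19.62 = 0.6679 m.
E = 3.7 + 0.6679 = 4.3679 m.

4.3679


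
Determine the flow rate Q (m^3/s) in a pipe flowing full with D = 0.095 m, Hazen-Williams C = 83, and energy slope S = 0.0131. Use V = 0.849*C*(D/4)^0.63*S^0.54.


For a full circular pipe, R = D/4 = 0.095/4 = 0.0238 m.
V = 0.849 * 83 * 0.0238^0.63 * 0.0131^0.54
  = 0.849 * 83 * 0.094769 * 0.096234
  = 0.6427 m/s.
Pipe area A = pi*D^2/4 = pi*0.095^2/4 = 0.0071 m^2.
Q = A * V = 0.0071 * 0.6427 = 0.0046 m^3/s.

0.0046


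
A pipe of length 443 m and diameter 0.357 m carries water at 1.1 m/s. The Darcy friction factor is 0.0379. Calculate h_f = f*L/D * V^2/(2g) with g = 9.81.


Darcy-Weisbach equation: h_f = f * (L/D) * V^2/(2g).
f * L/D = 0.0379 * 443/0.357 = 47.03.
V^2/(2g) = 1.1^2 / (2*9.81) = 1.21 / 19.62 = 0.0617 m.
h_f = 47.03 * 0.0617 = 2.9 m.

2.9
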